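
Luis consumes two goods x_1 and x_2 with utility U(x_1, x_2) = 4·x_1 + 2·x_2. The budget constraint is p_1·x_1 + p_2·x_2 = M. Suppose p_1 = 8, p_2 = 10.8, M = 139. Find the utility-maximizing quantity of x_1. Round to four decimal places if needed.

Perfect substitutes: compare marginal utility per dollar. 4/p_1 vs 2/p_2 → 0.5 vs 0.1852.
x_1 gives more utility per dollar, so spend all income on x_1: x_1* = M/p_1, x_2* = 0.
Numerically: x_1* = 17.375, x_2* = 0.

x_1* = 17.375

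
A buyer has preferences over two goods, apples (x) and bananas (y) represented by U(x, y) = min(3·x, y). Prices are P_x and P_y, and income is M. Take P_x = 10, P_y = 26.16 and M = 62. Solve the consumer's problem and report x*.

x* = 0.7007

With perfect complements, no substitution: consume in ratio x:y = 1:3.
Budget: P_x·x + P_y·3·x = M, so (P_x + 3·P_y)·x = M.
Demand: x*(P_x,P_y,M) = M/(P_x + 3·P_y), y* = 3·M/(P_x + 3·P_y).
Here 10 + 3·26.16 = 88.48, giving x* = 0.7007.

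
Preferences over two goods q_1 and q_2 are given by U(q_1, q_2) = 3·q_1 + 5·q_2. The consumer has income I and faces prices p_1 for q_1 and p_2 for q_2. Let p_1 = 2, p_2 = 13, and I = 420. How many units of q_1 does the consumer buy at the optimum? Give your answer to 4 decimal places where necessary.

q_1* = 210

Numerically: q_1* = 210, q_2* = 0.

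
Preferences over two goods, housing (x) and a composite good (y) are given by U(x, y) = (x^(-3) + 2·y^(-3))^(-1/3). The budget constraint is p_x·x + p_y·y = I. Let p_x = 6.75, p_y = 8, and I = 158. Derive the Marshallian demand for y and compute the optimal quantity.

MU_x ∝ x^(-4), MU_y ∝ 2·y^(-4), so MRS = (1/2)·(y/x)^(4) = p_x/p_y.
Solve for the ratio: y/x = [2·p_x/p_y]^(0.25).
With the ratio pinned down, the budget gives x* = I/(p_x + p_y·(y/x)) and y* = (y/x)·x*.
Numerically y/x = 1.139754, so x* = 158/(6.75 + 8·1.139754) = 9.9571 and y* = 1.139754·9.9571 = 11.3487.

y* = 11.3487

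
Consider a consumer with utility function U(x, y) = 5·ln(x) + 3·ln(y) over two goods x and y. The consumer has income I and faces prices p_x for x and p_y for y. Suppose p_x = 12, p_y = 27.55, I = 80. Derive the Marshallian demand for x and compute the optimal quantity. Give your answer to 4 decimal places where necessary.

x* = 4.1667

The MRS is (5/3)·y/x. Set MRS = p_x/p_y.
So 5·p_y·y = 3·p_x·x; combined with the budget, a share 0.625 of income goes to x.
Demand: x*(p_x,p_y,I) = 0.625·I/p_x and y* = 0.375·I/p_y.
At p_x=12, p_y=27.55, I=80: x* = 0.625·80/12 = 4.1667.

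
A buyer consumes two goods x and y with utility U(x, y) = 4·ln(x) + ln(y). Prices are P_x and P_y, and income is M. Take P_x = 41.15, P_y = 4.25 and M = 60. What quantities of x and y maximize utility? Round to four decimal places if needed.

x* = 1.1665, y* = 2.8235

MU_x/MU_y = (4·y)/(x); tangency sets this equal to P_x/P_y.
Rearranging, P_y·y = (1/4)·P_x·x. Substituting into the budget gives P_x·x·(1 + (1/4)) = M.
Demand: x*(P_x,P_y,M) = 0.8·M/P_x and y* = 0.2·M/P_y.
At P_x=41.15, P_y=4.25, M=60: x* = 0.8·60/41.15 = 1.1665, y* = 2.8235.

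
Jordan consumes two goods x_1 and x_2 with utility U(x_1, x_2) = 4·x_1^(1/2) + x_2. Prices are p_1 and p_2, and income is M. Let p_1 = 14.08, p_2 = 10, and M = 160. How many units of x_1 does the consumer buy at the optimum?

x_1* = 2.0177

MU_x_1 = 2/√x_1, MU_x_2 = 1. Tangency: 2/√x_1 = p_1/p_2.
Thus x_1* = (2·p_2/p_1)² — independent of M — with the rest of income spent on x_2.
Plugging in: x_1* = (2·10/14.08)² = 2.0177.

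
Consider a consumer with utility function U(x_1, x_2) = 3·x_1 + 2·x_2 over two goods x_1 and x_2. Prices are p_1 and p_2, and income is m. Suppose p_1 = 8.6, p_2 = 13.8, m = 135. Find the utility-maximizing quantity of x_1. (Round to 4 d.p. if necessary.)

x_1* = 15.6977

x_1 gives more utility per dollar, so spend all income on x_1: x_1* = m/p_1, x_2* = 0.
Numerically: x_1* = 15.6977, x_2* = 0.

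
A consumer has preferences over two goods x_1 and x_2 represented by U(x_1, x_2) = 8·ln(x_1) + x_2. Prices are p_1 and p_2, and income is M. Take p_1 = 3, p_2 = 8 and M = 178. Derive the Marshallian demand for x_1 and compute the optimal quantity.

x_1* = 21.3333

Set MRS = p_1/p_2: (8/x_1)/1 = p_1/p_2.
So x_1*(p_1,p_2) = 8·p_2/p_1, independent of income; and x_2* = (M − 8·p_2)/p_2.
At the given prices: x_1* = 8·8/3 = 21.3333.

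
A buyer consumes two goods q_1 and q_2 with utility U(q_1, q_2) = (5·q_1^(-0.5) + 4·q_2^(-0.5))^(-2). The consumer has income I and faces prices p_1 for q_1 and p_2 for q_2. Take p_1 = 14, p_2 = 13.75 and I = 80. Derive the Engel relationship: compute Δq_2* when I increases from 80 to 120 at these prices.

Δq_2* = 1.3422

From the CES first-order condition, (5/4)·(q_2/q_1)^(1.5) = p_1/p_2.
Solve for the ratio: q_2/q_1 = [(4/5)·p_1/p_2]^(2/3).
With the ratio pinned down, the budget gives q_1* = I/(p_1 + p_2·(q_2/q_1)) and q_2* = (q_2/q_1)·q_1*.
Numerically q_2/q_1 = 0.872188, so q_1* = 80/(14 + 13.75·0.872188) = 3.0778 and q_2* = 0.872188·3.0778 = 2.6844.
At I' = 120: q_2* = 4.0266. Change: 4.0266 − 2.6844 = 1.3422.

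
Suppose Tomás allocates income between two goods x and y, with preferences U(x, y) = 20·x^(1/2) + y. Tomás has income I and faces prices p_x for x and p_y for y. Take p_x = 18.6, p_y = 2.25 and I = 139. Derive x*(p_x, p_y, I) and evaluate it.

MU_x = 10/√x, MU_y = 1. Tangency: 10/√x = p_x/p_y.
Thus x* = (10·p_y/p_x)² — independent of I — with the rest of income spent on y.
Plugging in: x* = (10·2.25/18.6)² = 1.4633.

x* = 1.4633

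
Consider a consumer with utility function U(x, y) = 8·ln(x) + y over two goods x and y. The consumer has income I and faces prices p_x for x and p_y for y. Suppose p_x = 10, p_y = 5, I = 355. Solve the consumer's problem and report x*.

MU_x = 8/x, MU_y = 1. Tangency: 8/x = p_x/p_y.
So x*(p_x,p_y) = 8·p_y/p_x, independent of income; and y* = (I − 8·p_y)/p_y.
At the given prices: x* = 8·5/10 = 4.

x* = 4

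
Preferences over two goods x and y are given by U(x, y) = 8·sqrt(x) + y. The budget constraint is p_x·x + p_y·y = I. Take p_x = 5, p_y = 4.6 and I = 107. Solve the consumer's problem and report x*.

MU_x = 4/√x, MU_y = 1. Tangency: 4/√x = p_x/p_y.
Solve: √x = 4·p_y/p_x, so x*(p_x,p_y) = (4·p_y/p_x)², and y* = (I − p_x·x*)/p_y.
Plugging in: x* = (4·4.6/5)² = 13.5424.

x* = 13.5424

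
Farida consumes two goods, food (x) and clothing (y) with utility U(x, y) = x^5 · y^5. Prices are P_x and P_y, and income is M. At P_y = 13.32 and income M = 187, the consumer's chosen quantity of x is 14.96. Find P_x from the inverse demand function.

P_x = 6.25

Tangency: MRS = y/x = P_x/P_y.
So 5·P_y·y = 5·P_x·x; combined with the budget, a share 0.5 of income goes to x.
Demand: x*(P_x,P_y,M) = 0.5·M/P_x and y* = 0.5·M/P_y.
Set x* = 14.96 in the demand function and solve for P_x: P_x = 6.25.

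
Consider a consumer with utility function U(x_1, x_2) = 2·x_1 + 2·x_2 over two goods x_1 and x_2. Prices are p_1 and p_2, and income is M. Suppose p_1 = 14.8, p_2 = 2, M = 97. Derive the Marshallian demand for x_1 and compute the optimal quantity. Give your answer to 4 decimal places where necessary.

Perfect substitutes: compare marginal utility per dollar. 2/p_1 vs 2/p_2 → 0.1351 vs 1.
x_2 gives more utility per dollar, so spend all income on x_2: x_2* = M/p_2, x_1* = 0.
Numerically: x_1* = 0, x_2* = 48.5.

x_1* = 0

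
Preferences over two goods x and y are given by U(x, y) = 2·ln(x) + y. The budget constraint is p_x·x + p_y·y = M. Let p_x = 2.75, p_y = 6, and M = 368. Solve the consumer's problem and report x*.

x* = 4.3636

Set MRS = p_x/p_y: (2/x)/1 = p_x/p_y.
So x*(p_x,p_y) = 2·p_y/p_x, independent of income; and y* = (M − 2·p_y)/p_y.
At the given prices: x* = 2·6/2.75 = 4.3636.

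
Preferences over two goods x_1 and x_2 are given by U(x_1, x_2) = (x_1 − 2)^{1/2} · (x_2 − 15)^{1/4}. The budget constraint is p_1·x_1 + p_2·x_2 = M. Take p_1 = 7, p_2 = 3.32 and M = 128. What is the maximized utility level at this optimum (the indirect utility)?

V = 3.94

Substituting into the budget: x_1* = 2 + 2/3·(M − 2·p_1 − 15·p_2)/p_1, and x_2* = 15 + 1/3·(…)/p_2.
Discretionary income = 128 − 2·7 − 15·3.32 = 64.2; x_1* = 2 + 2/3·64.2/7 = 8.1143; x_2* = 15 + 1/3·64.2/3.32 = 21.4458.
Utility at the optimum: U(8.1143, 21.4458) = 3.94.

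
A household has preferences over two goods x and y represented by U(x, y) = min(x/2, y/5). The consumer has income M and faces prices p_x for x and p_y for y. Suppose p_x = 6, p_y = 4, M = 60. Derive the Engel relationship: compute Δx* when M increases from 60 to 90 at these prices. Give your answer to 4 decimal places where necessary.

Δx* = 1.875

Leontief preferences: the optimum is at the kink where x/2 = y/5, i.e. y = (5/2)·x.
Budget: p_x·x + p_y·(5/2)·x = M, so (2·p_x + 5·p_y)·x = 2·M.
Demand: x*(p_x,p_y,M) = 2·M/(2·p_x + 5·p_y), y* = 5·M/(2·p_x + 5·p_y).
Here 2·6 + 5·4 = 32, giving x* = 3.75.
At M' = 90: x* = 5.625. Change: 5.625 − 3.75 = 1.875.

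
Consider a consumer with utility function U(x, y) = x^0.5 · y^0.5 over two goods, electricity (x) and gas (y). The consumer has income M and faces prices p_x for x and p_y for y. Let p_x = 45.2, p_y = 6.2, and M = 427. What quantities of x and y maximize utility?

x* = 4.7235, y* = 34.4355

The MRS is y/x. Set MRS = p_x/p_y.
Rearranging, p_y·y = p_x·x. Substituting into the budget gives p_x·x·(1 + 1) = M.
Demand: x*(p_x,p_y,M) = 0.5·M/p_x and y* = 0.5·M/p_y.
At p_x=45.2, p_y=6.2, M=427: x* = 0.5·427/45.2 = 4.7235, y* = 34.4355.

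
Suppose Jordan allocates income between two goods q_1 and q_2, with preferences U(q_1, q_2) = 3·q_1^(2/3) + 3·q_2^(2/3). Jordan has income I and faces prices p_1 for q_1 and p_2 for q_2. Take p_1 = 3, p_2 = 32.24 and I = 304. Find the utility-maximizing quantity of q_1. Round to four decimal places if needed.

From the CES first-order condition, (q_2/q_1)^(1/3) = p_1/p_2.
Solve for the ratio: q_2/q_1 = [p_1/p_2]^(3).
Substitute q_2 = (q_2/q_1)·q_1 into the budget: q_1* = I/(p_1 + p_2·(q_2/q_1)).
Numerically q_2/q_1 = 0.000806, so q_1* = 304/(3 + 32.24·0.000806) = 100.4635.

q_1* = 100.4635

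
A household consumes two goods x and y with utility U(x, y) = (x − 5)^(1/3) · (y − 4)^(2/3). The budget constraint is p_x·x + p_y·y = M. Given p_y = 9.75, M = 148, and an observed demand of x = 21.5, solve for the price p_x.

p_x = 2

This is Cobb-Douglas in (x−5, y−4): tangency gives 1/3·p_y·(y−4) = 2/3·p_x·(x−5).
After buying the subsistence bundle (5, 4), a share 1/3 of the remaining income goes to x: x* = 5 + 1/3·(M − 5p_x − 4p_y)/p_x.
Set x* = 21.5 in the demand function and solve for p_x: p_x = 2.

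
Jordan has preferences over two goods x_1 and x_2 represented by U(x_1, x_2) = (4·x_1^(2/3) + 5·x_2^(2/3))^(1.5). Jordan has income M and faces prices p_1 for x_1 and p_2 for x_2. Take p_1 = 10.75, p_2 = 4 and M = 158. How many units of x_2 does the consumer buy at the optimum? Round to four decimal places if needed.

Numerically x_2/x_1 = 37.911892, so x_1* = 158/(10.75 + 4·37.911892) = 0.9729 and x_2* = 37.911892·0.9729 = 36.8853.

x_2* = 36.8853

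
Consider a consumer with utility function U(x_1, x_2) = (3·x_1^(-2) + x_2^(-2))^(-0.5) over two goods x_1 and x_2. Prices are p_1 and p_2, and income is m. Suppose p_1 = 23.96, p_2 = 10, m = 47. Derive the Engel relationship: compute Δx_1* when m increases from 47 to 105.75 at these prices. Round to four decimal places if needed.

Δx_1* = 1.7676

MRS = MU_x_1/MU_x_2 = 3·(x_2/x_1)^(3). Set equal to p_1/p_2.
Solve for the ratio: x_2/x_1 = [(1/3)·p_1/p_2]^(1/3).
Substitute x_2 = (x_2/x_1)·x_1 into the budget: x_1* = m/(p_1 + p_2·(x_2/x_1)).
Numerically x_2/x_1 = 0.927802, so x_1* = 47/(23.96 + 10·0.927802) = 1.414.
At m' = 105.75: x_1* = 3.1816. Change: 3.1816 − 1.414 = 1.7676.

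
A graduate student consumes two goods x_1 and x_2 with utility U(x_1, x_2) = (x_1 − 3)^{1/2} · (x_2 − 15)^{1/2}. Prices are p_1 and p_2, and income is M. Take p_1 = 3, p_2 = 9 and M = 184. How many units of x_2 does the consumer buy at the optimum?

This is Cobb-Douglas in (x_1−3, x_2−15): tangency gives 0.5·p_2·(x_2−15) = 0.5·p_1·(x_1−3).
After buying the subsistence bundle (3, 15), a share 0.5 of the remaining income goes to x_1: x_1* = 3 + 0.5·(M − 3p_1 − 15p_2)/p_1.
Discretionary income = 184 − 3·3 − 15·9 = 40; x_2* = 15 + 0.5·40/9 = 17.2222.

x_2* = 17.2222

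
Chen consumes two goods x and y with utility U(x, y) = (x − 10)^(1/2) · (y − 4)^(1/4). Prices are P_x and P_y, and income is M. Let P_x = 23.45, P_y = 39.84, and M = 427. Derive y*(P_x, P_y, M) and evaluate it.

MRS = 2·(y−4)/(x−10). Tangency with P_x/P_y gives y−4 = (1/2)·(P_x/P_y)·(x−10).
Substituting into the budget: x* = 10 + 2/3·(M − 10·P_x − 4·P_y)/P_x, and y* = 4 + 1/3·(…)/P_y.
Discretionary income = 427 − 10·23.45 − 4·39.84 = 33.14; y* = 4 + 1/3·33.14/39.84 = 4.2773.

y* = 4.2773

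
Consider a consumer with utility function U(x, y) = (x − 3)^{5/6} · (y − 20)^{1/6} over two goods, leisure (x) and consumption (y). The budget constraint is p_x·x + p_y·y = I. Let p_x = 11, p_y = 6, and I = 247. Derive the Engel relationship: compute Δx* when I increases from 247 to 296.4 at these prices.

MRS = 5·(y−20)/(x−3). Tangency with p_x/p_y gives y−20 = (1/5)·(p_x/p_y)·(x−3).
Substituting into the budget: x* = 3 + 5/6·(I − 3·p_x − 20·p_y)/p_x, and y* = 20 + 1/6·(…)/p_y.
Discretionary income = 247 − 3·11 − 20·6 = 94; x* = 3 + 5/6·94/11 = 10.1212.
At I' = 296.4: x* = 13.8636. Change: 13.8636 − 10.1212 = 3.7424.

Δx* = 3.7424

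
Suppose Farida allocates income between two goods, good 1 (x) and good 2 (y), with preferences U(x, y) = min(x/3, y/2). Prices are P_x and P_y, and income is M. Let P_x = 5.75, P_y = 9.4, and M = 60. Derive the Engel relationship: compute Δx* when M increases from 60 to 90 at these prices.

Leontief preferences: the optimum is at the kink where x/3 = y/2, i.e. y = (2/3)·x.
Budget: P_x·x + P_y·(2/3)·x = M, so (3·P_x + 2·P_y)·x = 3·M.
Demand: x*(P_x,P_y,M) = 3·M/(3·P_x + 2·P_y), y* = 2·M/(3·P_x + 2·P_y).
Here 3·5.75 + 2·9.4 = 36.05, giving x* = 4.9931.
At M' = 90: x* = 7.4896. Change: 7.4896 − 4.9931 = 2.4965.

Δx* = 2.4965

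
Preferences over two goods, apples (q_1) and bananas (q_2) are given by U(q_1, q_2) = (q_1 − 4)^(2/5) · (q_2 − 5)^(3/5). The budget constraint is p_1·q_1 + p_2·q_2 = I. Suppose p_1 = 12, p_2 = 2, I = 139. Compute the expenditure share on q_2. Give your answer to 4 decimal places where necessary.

MRS = (2/3)·(q_2−5)/(q_1−4). Tangency with p_1/p_2 gives q_2−5 = (3/2)·(p_1/p_2)·(q_1−4).
Substituting into the budget: q_1* = 4 + 0.4·(I − 4·p_1 − 5·p_2)/p_1, and q_2* = 5 + 0.6·(…)/p_2.
Discretionary income = 139 − 4·12 − 5·2 = 81; q_1* = 4 + 0.4·81/12 = 6.7; q_2* = 5 + 0.6·81/2 = 29.3.
Expenditure on q_2: 2·29.3 = 58.6; share = 0.4216.

share on q_2 = 0.4216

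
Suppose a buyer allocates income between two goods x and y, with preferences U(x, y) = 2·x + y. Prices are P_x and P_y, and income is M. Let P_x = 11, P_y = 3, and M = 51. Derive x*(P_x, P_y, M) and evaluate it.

x* = 0

Linear utility — the consumer picks whichever good has higher MU/price: 2/11 = 0.1818 vs 1/3 = 0.3333.
y gives more utility per dollar, so spend all income on y: y* = M/P_y, x* = 0.
Numerically: x* = 0, y* = 17.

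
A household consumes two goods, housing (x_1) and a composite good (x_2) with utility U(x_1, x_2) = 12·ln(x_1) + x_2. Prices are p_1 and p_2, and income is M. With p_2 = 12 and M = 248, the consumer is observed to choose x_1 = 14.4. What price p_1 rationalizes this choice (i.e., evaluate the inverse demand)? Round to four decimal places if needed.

p_1 = 10

Set MRS = p_1/p_2: (12/x_1)/1 = p_1/p_2.
So x_1*(p_1,p_2) = 12·p_2/p_1, independent of income; and x_2* = (M − 12·p_2)/p_2.
Set x_1* = 14.4 in the demand function and solve for p_1: p_1 = 10.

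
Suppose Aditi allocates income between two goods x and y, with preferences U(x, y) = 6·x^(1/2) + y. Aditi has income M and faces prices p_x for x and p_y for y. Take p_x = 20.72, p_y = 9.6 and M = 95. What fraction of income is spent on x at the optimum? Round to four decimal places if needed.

Utility is quasi-linear in y; the FOC for x is 3/√x = p_x/p_y.
Solve: √x = 3·p_y/p_x, so x*(p_x,p_y) = (3·p_y/p_x)², and y* = (M − p_x·x*)/p_y.
Plugging in: x* = (3·9.6/20.72)² = 1.932, y* = 5.7259.
Expenditure on x: 20.72·1.932 = 40.0309; share = 0.4214.

share on x = 0.4214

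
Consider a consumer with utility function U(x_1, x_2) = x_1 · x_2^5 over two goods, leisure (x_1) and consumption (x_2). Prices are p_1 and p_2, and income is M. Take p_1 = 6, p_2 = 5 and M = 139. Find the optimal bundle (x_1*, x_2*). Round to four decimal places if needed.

x_1* = 3.8611, x_2* = 23.1667

MU_x_1/MU_x_2 = (x_2)/(5·x_1); tangency sets this equal to p_1/p_2.
Rearranging, p_2·x_2 = 5·p_1·x_1. Substituting into the budget gives p_1·x_1·(1 + 5) = M.
Demand: x_1*(p_1,p_2,M) = 1/6·M/p_1 and x_2* = 5/6·M/p_2.
At p_1=6, p_2=5, M=139: x_1* = 1/6·139/6 = 3.8611, x_2* = 23.1667.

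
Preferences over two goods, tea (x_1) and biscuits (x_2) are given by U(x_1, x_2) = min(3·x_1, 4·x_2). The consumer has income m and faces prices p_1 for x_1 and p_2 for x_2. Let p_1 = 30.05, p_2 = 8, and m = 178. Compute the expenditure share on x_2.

With perfect complements, no substitution: consume in ratio x_1:x_2 = 4:3.
Budget: p_1·x_1 + p_2·(3/4)·x_1 = m, so (4·p_1 + 3·p_2)·x_1 = 4·m.
Demand: x_1*(p_1,p_2,m) = 4·m/(4·p_1 + 3·p_2), x_2* = 3·m/(4·p_1 + 3·p_2).
Here 4·30.05 + 3·8 = 144.2, giving x_1* = 4.9376 and x_2* = 3.7032.
Expenditure on x_2: 8·3.7032 = 29.6255; share = 0.1664.

share on x_2 = 0.1664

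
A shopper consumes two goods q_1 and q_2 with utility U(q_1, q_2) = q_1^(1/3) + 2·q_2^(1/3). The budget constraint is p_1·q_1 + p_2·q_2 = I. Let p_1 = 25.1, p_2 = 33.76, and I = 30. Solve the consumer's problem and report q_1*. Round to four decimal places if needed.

MU_q_1 ∝ q_1^(-2/3), MU_q_2 ∝ 2·q_2^(-2/3), so MRS = (1/2)·(q_2/q_1)^(2/3) = p_1/p_2.
Solve for the ratio: q_2/q_1 = [2·p_1/p_2]^(1.5).
Substitute q_2 = (q_2/q_1)·q_1 into the budget: q_1* = I/(p_1 + p_2·(q_2/q_1)).
Numerically q_2/q_1 = 1.813226, so q_1* = 30/(25.1 + 33.76·1.813226) = 0.3476.

q_1* = 0.3476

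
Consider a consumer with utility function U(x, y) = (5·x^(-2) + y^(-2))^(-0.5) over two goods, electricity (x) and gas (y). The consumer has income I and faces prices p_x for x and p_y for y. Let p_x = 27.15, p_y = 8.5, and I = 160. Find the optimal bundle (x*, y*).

MU_x ∝ 5·x^(-3), MU_y ∝ y^(-3), so MRS = 5·(y/x)^(3) = p_x/p_y.
Solve for the ratio: y/x = [(1/5)·p_x/p_y]^(1/3).
Substitute y = (y/x)·x into the budget: x* = I/(p_x + p_y·(y/x)).
Numerically y/x = 0.861246, so x* = 160/(27.15 + 8.5·0.861246) = 4.6416 and y* = 0.861246·4.6416 = 3.9976.

x* = 4.6416, y* = 3.9976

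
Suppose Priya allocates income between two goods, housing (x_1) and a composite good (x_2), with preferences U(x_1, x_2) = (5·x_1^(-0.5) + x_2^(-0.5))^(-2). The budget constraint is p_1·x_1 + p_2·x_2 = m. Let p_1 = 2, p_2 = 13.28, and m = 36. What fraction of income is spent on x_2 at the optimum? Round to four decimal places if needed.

share on x_2 = 0.3913

From the CES first-order condition, 5·(x_2/x_1)^(1.5) = p_1/p_2.
Hence x_2/x_1 = ((1/5)·p_1/p_2)^(1/(1.5)), i.e. raised to the 2/3 power.
Substitute x_2 = (x_2/x_1)·x_1 into the budget: x_1* = m/(p_1 + p_2·(x_2/x_1)).
Numerically x_2/x_1 = 0.096807, so x_1* = 36/(2 + 13.28·0.096807) = 10.9569 and x_2* = 0.096807·10.9569 = 1.0607.
Expenditure on x_2: 13.28·1.0607 = 14.0862; share = 0.3913.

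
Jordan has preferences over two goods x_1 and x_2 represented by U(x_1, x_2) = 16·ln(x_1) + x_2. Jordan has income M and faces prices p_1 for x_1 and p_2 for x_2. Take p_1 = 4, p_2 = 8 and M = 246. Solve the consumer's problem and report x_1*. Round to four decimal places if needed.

x_1* = 32

Set MRS = p_1/p_2: (16/x_1)/1 = p_1/p_2.
So x_1*(p_1,p_2) = 16·p_2/p_1, independent of income; and x_2* = (M − 16·p_2)/p_2.
At the given prices: x_1* = 16·8/4 = 32.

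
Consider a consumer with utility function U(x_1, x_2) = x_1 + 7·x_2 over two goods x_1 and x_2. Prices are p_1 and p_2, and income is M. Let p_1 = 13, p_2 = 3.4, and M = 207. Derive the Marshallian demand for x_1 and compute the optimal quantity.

Linear utility — the consumer picks whichever good has higher MU/price: 1/13 = 0.0769 vs 7/3.4 = 2.0588.
x_2 gives more utility per dollar, so spend all income on x_2: x_2* = M/p_2, x_1* = 0.
Numerically: x_1* = 0, x_2* = 60.8824.

x_1* = 0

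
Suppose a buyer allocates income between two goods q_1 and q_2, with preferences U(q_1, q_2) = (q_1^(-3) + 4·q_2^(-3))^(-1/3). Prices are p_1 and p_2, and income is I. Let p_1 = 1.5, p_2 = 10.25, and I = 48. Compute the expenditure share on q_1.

From the CES first-order condition, (1/4)·(q_2/q_1)^(4) = p_1/p_2.
Hence q_2/q_1 = (4·p_1/p_2)^(1/(4)), i.e. raised to the 0.25 power.
With the ratio pinned down, the budget gives q_1* = I/(p_1 + p_2·(q_2/q_1)) and q_2* = (q_2/q_1)·q_1*.
Numerically q_2/q_1 = 0.874695, so q_1* = 48/(1.5 + 10.25·0.874695) = 4.5864 and q_2* = 0.874695·4.5864 = 4.0117.
Expenditure on q_1: 1.5·4.5864 = 6.8797; share = 0.1433.

share on q_1 = 0.1433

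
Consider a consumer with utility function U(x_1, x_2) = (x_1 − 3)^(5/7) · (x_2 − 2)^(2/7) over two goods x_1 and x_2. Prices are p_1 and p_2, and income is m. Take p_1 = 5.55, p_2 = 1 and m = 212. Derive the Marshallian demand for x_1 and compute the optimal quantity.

Substituting into the budget: x_1* = 3 + 5/7·(m − 3·p_1 − 2·p_2)/p_1, and x_2* = 2 + 2/7·(…)/p_2.
Discretionary income = 212 − 3·5.55 − 2·1 = 193.35; x_1* = 3 + 5/7·193.35/5.55 = 27.8842.

x_1* = 27.8842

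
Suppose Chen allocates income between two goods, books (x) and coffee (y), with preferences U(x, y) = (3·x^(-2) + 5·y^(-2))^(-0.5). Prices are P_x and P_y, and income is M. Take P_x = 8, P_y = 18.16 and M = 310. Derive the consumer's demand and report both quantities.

x* = 12.7138, y* = 11.4697

MRS = MU_x/MU_y = (3/5)·(y/x)^(3). Set equal to P_x/P_y.
Solve for the ratio: y/x = [(5/3)·P_x/P_y]^(1/3).
With the ratio pinned down, the budget gives x* = M/(P_x + P_y·(y/x)) and y* = (y/x)·x*.
Numerically y/x = 0.902141, so x* = 310/(8 + 18.16·0.902141) = 12.7138 and y* = 0.902141·12.7138 = 11.4697.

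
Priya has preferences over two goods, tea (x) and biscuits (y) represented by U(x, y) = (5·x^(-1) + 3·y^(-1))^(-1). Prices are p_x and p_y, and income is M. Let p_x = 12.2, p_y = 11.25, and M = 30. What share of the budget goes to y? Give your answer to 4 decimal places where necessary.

With the ratio pinned down, the budget gives x* = M/(p_x + p_y·(y/x)) and y* = (y/x)·x*.
Numerically y/x = 0.806639, so x* = 30/(12.2 + 11.25·0.806639) = 1.4101 and y* = 0.806639·1.4101 = 1.1375.
Expenditure on y: 11.25·1.1375 = 12.7965; share = 0.4265.

share on y = 0.4265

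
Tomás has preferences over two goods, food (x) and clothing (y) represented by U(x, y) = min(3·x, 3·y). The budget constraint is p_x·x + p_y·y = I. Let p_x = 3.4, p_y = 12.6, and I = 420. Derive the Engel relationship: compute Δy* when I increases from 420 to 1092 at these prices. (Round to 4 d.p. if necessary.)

Δy* = 42

Demand: x*(p_x,p_y,I) = 3·I/(3·p_x + 3·p_y), y* = 3·I/(3·p_x + 3·p_y).
Here 3·3.4 + 3·12.6 = 48, giving y* = 26.25.
At I' = 1092: y* = 68.25. Change: 68.25 − 26.25 = 42.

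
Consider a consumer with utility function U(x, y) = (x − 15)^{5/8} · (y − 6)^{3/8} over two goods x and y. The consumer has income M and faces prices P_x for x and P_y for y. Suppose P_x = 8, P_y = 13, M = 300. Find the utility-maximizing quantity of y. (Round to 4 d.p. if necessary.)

MRS = (5/3)·(y−6)/(x−15). Tangency with P_x/P_y gives y−6 = (3/5)·(P_x/P_y)·(x−15).
Substituting into the budget: x* = 15 + 0.625·(M − 15·P_x − 6·P_y)/P_x, and y* = 6 + 0.375·(…)/P_y.
Discretionary income = 300 − 15·8 − 6·13 = 102; y* = 6 + 0.375·102/13 = 8.9423.

y* = 8.9423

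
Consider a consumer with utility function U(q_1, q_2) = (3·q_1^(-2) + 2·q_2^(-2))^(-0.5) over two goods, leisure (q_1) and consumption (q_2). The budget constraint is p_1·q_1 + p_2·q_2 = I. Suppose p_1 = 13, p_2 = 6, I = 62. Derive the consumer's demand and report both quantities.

q_1* = 3.1341, q_2* = 3.5428

From the CES first-order condition, (3/2)·(q_2/q_1)^(3) = p_1/p_2.
Hence q_2/q_1 = ((2/3)·p_1/p_2)^(1/(3)), i.e. raised to the 1/3 power.
With the ratio pinned down, the budget gives q_1* = I/(p_1 + p_2·(q_2/q_1)) and q_2* = (q_2/q_1)·q_1*.
Numerically q_2/q_1 = 1.130404, so q_1* = 62/(13 + 6·1.130404) = 3.1341 and q_2* = 1.130404·3.1341 = 3.5428.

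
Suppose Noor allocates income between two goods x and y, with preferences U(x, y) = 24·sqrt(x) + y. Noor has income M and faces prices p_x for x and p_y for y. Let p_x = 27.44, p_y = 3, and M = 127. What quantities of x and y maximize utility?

Solve: √x = 12·p_y/p_x, so x*(p_x,p_y) = (12·p_y/p_x)², and y* = (M − p_x·x*)/p_y.
Plugging in: x* = (12·3/27.44)² = 1.7212, y* = 26.5899.

x* = 1.7212, y* = 26.5899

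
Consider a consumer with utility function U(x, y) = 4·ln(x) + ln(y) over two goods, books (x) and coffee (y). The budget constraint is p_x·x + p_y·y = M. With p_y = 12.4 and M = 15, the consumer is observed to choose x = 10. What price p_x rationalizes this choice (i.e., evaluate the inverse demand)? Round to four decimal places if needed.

p_x = 1.2

MU_x/MU_y = (4·y)/(x); tangency sets this equal to p_x/p_y.
Rearranging, p_y·y = (1/4)·p_x·x. Substituting into the budget gives p_x·x·(1 + (1/4)) = M.
Demand: x*(p_x,p_y,M) = 0.8·M/p_x and y* = 0.2·M/p_y.
Set x* = 10 in the demand function and solve for p_x: p_x = 1.2.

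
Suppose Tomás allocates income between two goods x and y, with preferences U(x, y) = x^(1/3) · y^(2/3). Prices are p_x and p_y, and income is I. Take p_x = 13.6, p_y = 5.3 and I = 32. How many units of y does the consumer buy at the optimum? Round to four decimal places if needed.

y* = 4.0252

The MRS is (1/2)·y/x. Set MRS = p_x/p_y.
So 1/3·p_y·y = 2/3·p_x·x; combined with the budget, a share 1/3 of income goes to x.
Demand: x*(p_x,p_y,I) = 1/3·I/p_x and y* = 2/3·I/p_y.
At p_x=13.6, p_y=5.3, I=32: y* = 2/3·32/5.3 = 4.0252.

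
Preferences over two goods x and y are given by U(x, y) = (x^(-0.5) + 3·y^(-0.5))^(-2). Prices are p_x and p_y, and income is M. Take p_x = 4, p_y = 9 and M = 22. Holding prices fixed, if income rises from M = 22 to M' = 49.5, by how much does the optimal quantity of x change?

Δx* = 1.8453

MU_x ∝ x^(-1.5), MU_y ∝ 3·y^(-1.5), so MRS = (1/3)·(y/x)^(1.5) = p_x/p_y.
Hence y/x = (3·p_x/p_y)^(1/(1.5)), i.e. raised to the 2/3 power.
With the ratio pinned down, the budget gives x* = M/(p_x + p_y·(y/x)) and y* = (y/x)·x*.
Numerically y/x = 1.211414, so x* = 22/(4 + 9·1.211414) = 1.4762.
At M' = 49.5: x* = 3.3215. Change: 3.3215 − 1.4762 = 1.8453.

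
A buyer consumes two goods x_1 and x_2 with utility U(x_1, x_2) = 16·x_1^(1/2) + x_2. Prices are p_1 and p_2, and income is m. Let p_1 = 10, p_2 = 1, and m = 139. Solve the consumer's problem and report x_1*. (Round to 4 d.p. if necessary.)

Solve: √x_1 = 8·p_2/p_1, so x_1*(p_1,p_2) = (8·p_2/p_1)², and x_2* = (m − p_1·x_1*)/p_2.
Plugging in: x_1* = (8·1/10)² = 0.64.

x_1* = 0.64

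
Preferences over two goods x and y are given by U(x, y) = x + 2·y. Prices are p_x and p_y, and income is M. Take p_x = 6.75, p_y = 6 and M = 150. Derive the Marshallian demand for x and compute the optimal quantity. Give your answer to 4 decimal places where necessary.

x* = 0

Perfect substitutes: compare marginal utility per dollar. 1/p_x vs 2/p_y → 0.1481 vs 0.3333.
y gives more utility per dollar, so spend all income on y: y* = M/p_y, x* = 0.
Numerically: x* = 0, y* = 25.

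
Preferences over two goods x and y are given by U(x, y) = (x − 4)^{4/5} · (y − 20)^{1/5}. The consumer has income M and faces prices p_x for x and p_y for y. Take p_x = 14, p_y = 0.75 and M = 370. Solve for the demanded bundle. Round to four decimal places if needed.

Let x' = x−4, y' = y−20. MRS = 4·y'/x' = p_x/p_y.
After buying the subsistence bundle (4, 20), a share 0.8 of the remaining income goes to x: x* = 4 + 0.8·(M − 4p_x − 20p_y)/p_x.
Discretionary income = 370 − 4·14 − 20·0.75 = 299; x* = 4 + 0.8·299/14 = 21.0857; y* = 20 + 0.2·299/0.75 = 99.7333.

x* = 21.0857, y* = 99.7333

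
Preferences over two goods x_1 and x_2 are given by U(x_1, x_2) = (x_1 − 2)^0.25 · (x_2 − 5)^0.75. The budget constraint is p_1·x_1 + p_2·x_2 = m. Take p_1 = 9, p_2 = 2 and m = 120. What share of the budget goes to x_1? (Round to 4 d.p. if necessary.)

This is Cobb-Douglas in (x_1−2, x_2−5): tangency gives 0.25·p_2·(x_2−5) = 0.75·p_1·(x_1−2).
After buying the subsistence bundle (2, 5), a share 0.25 of the remaining income goes to x_1: x_1* = 2 + 0.25·(m − 2p_1 − 5p_2)/p_1.
Discretionary income = 120 − 2·9 − 5·2 = 92; x_1* = 2 + 0.25·92/9 = 4.5556; x_2* = 5 + 0.75·92/2 = 39.5.
Expenditure on x_1: 9·4.5556 = 41; share = 0.3417.

share on x_1 = 0.3417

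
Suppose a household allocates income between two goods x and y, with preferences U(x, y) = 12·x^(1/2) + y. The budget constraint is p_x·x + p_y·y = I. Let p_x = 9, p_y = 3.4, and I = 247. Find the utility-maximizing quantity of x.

Set MRS = p_x/p_y: 6·x^(−1/2) = p_x/p_y.
Thus x* = (6·p_y/p_x)² — independent of I — with the rest of income spent on y.
Plugging in: x* = (6·3.4/9)² = 5.1378.

x* = 5.1378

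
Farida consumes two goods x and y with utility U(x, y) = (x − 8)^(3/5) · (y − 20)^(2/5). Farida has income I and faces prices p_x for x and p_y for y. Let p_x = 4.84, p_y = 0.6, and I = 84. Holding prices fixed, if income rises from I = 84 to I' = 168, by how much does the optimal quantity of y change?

Δy* = 56

Let x' = x−8, y' = y−20. MRS = (3/2)·y'/x' = p_x/p_y.
Substituting into the budget: x* = 8 + 0.6·(I − 8·p_x − 20·p_y)/p_x, and y* = 20 + 0.4·(…)/p_y.
Discretionary income = 84 − 8·4.84 − 20·0.6 = 33.28; y* = 20 + 0.4·33.28/0.6 = 42.1867.
At I' = 168: y* = 98.1867. Change: 98.1867 − 42.1867 = 56.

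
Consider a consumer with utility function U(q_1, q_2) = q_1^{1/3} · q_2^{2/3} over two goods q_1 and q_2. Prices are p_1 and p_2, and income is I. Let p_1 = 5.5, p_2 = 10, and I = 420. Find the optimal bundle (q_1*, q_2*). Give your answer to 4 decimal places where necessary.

Tangency: MRS = (1/2)·q_2/q_1 = p_1/p_2.
So 1/3·p_2·q_2 = 2/3·p_1·q_1; combined with the budget, a share 1/3 of income goes to q_1.
Demand: q_1*(p_1,p_2,I) = 1/3·I/p_1 and q_2* = 2/3·I/p_2.
At p_1=5.5, p_2=10, I=420: q_1* = 1/3·420/5.5 = 25.4545, q_2* = 28.

q_1* = 25.4545, q_2* = 28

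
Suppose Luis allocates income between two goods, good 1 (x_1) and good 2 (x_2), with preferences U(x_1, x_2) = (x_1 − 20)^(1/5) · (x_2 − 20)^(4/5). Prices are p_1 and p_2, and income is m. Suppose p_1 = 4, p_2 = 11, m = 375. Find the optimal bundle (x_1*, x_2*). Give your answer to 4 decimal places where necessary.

Let x_1' = x_1−20, x_2' = x_2−20. MRS = (1/4)·x_2'/x_1' = p_1/p_2.
After buying the subsistence bundle (20, 20), a share 0.2 of the remaining income goes to x_1: x_1* = 20 + 0.2·(m − 20p_1 − 20p_2)/p_1.
Discretionary income = 375 − 20·4 − 20·11 = 75; x_1* = 20 + 0.2·75/4 = 23.75; x_2* = 20 + 0.8·75/11 = 25.4545.

x_1* = 23.75, x_2* = 25.4545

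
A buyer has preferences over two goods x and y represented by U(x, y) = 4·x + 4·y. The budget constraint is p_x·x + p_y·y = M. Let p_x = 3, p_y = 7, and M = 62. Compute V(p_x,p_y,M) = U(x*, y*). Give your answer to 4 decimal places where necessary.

Linear utility — the consumer picks whichever good has higher MU/price: 4/3 = 1.3333 vs 4/7 = 0.5714.
x gives more utility per dollar, so spend all income on x: x* = M/p_x, y* = 0.
Numerically: x* = 20.6667, y* = 0.
Utility at the optimum: U(20.6667, 0) = 82.6667.

V = 82.6667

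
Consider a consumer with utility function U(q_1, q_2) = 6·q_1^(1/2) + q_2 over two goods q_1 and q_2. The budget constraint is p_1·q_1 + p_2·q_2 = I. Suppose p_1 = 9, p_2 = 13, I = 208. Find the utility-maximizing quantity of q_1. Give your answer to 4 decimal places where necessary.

MU_q_1 = 3/√q_1, MU_q_2 = 1. Tangency: 3/√q_1 = p_1/p_2.
Solve: √q_1 = 3·p_2/p_1, so q_1*(p_1,p_2) = (3·p_2/p_1)², and q_2* = (I − p_1·q_1*)/p_2.
Plugging in: q_1* = (3·13/9)² = 18.7778.

q_1* = 18.7778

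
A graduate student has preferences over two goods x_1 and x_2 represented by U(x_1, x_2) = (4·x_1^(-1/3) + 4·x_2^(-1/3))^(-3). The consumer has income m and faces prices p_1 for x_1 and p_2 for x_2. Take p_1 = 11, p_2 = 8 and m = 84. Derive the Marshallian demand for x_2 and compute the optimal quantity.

MU_x_1 ∝ 4·x_1^(-4/3), MU_x_2 ∝ 4·x_2^(-4/3), so MRS = (x_2/x_1)^(4/3) = p_1/p_2.
Hence x_2/x_1 = (p_1/p_2)^(1/(4/3)), i.e. raised to the 0.75 power.
With the ratio pinned down, the budget gives x_1* = m/(p_1 + p_2·(x_2/x_1)) and x_2* = (x_2/x_1)·x_1*.
Numerically x_2/x_1 = 1.269776, so x_1* = 84/(11 + 8·1.269776) = 3.9701 and x_2* = 1.269776·3.9701 = 5.0411.

x_2* = 5.0411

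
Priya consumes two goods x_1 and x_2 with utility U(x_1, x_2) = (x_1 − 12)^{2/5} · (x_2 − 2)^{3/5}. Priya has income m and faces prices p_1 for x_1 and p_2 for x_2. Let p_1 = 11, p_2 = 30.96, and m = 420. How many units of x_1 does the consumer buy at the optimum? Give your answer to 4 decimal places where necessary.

MRS = (2/3)·(x_2−2)/(x_1−12). Tangency with p_1/p_2 gives x_2−2 = (3/2)·(p_1/p_2)·(x_1−12).
Substituting into the budget: x_1* = 12 + 0.4·(m − 12·p_1 − 2·p_2)/p_1, and x_2* = 2 + 0.6·(…)/p_2.
Discretionary income = 420 − 12·11 − 2·30.96 = 226.08; x_1* = 12 + 0.4·226.08/11 = 20.2211.

x_1* = 20.2211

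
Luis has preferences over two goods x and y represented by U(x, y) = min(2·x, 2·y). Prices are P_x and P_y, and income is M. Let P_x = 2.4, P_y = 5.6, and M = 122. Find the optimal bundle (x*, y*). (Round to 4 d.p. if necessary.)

x* = 15.25, y* = 15.25

With perfect complements, no substitution: consume in ratio x:y = 2:2.
Budget: P_x·x + P_y·x = M, so (2·P_x + 2·P_y)·x = 2·M.
Demand: x*(P_x,P_y,M) = 2·M/(2·P_x + 2·P_y), y* = 2·M/(2·P_x + 2·P_y).
Here 2·2.4 + 2·5.6 = 16, giving x* = 15.25 and y* = 15.25.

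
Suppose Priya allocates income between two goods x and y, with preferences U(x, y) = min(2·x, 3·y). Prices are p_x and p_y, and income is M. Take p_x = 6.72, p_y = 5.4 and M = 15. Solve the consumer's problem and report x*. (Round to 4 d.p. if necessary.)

x* = 1.4535

Demand: x*(p_x,p_y,M) = 3·M/(3·p_x + 2·p_y), y* = 2·M/(3·p_x + 2·p_y).
Here 3·6.72 + 2·5.4 = 30.96, giving x* = 1.4535.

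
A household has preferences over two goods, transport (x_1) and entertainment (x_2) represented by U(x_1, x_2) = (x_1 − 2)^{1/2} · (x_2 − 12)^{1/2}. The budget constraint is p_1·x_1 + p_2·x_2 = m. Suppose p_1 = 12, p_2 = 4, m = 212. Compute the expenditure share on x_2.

Discretionary income = 212 − 2·12 − 12·4 = 140; x_1* = 2 + 0.5·140/12 = 7.8333; x_2* = 12 + 0.5·140/4 = 29.5.
Expenditure on x_2: 4·29.5 = 118; share = 0.5566.

share on x_2 = 0.5566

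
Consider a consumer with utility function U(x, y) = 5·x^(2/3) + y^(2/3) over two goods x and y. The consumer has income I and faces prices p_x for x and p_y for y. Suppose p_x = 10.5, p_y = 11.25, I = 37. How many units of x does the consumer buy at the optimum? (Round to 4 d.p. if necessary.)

x* = 3.4994

From the CES first-order condition, 5·(y/x)^(1/3) = p_x/p_y.
Hence y/x = ((1/5)·p_x/p_y)^(1/(1/3)), i.e. raised to the 3 power.
With the ratio pinned down, the budget gives x* = I/(p_x + p_y·(y/x)) and y* = (y/x)·x*.
Numerically y/x = 0.006504, so x* = 37/(10.5 + 11.25·0.006504) = 3.4994.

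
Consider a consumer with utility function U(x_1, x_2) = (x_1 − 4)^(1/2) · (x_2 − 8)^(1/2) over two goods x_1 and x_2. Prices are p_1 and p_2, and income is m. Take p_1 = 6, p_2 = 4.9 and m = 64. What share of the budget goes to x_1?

share on x_1 = 0.3812

MRS = (x_2−8)/(x_1−4). Tangency with p_1/p_2 gives x_2−8 = (p_1/p_2)·(x_1−4).
After buying the subsistence bundle (4, 8), a share 0.5 of the remaining income goes to x_1: x_1* = 4 + 0.5·(m − 4p_1 − 8p_2)/p_1.
Discretionary income = 64 − 4·6 − 8·4.9 = 0.8; x_1* = 4 + 0.5·0.8/6 = 4.0667; x_2* = 8 + 0.5·0.8/4.9 = 8.0816.
Expenditure on x_1: 6·4.0667 = 24.4; share = 0.3812.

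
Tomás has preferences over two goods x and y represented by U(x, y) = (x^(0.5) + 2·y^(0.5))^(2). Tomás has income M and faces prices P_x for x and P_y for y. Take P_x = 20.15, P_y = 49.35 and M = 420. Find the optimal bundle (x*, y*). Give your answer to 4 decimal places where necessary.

x* = 7.9156, y* = 5.2786

Substitute y = (y/x)·x into the budget: x* = M/(P_x + P_y·(y/x)).
Numerically y/x = 0.666862, so x* = 420/(20.15 + 49.35·0.666862) = 7.9156 and y* = 0.666862·7.9156 = 5.2786.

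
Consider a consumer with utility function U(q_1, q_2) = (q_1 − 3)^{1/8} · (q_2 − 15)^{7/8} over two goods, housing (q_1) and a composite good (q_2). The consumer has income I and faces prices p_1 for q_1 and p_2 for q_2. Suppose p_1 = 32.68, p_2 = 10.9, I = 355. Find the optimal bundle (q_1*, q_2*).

q_1* = 3.3575, q_2* = 22.5025

Let q_1' = q_1−3, q_2' = q_2−15. MRS = (1/7)·q_2'/q_1' = p_1/p_2.
After buying the subsistence bundle (3, 15), a share 0.125 of the remaining income goes to q_1: q_1* = 3 + 0.125·(I − 3p_1 − 15p_2)/p_1.
Discretionary income = 355 − 3·32.68 − 15·10.9 = 93.46; q_1* = 3 + 0.125·93.46/32.68 = 3.3575; q_2* = 15 + 0.875·93.46/10.9 = 22.5025.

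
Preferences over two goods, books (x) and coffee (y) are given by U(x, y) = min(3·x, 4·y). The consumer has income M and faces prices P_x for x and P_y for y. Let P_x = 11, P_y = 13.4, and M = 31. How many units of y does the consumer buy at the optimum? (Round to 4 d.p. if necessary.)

Leontief preferences: the optimum is at the kink where x/4 = y/3, i.e. y = (3/4)·x.
Budget: P_x·x + P_y·(3/4)·x = M, so (4·P_x + 3·P_y)·x = 4·M.
Demand: x*(P_x,P_y,M) = 4·M/(4·P_x + 3·P_y), y* = 3·M/(4·P_x + 3·P_y).
Here 4·11 + 3·13.4 = 84.2, giving y* = 1.1045.

y* = 1.1045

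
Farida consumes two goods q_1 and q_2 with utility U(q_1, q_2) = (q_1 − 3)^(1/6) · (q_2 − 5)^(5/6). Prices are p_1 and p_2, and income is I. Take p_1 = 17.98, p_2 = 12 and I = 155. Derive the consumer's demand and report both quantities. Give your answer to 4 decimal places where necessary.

q_1* = 3.3806, q_2* = 7.8514

MRS = (1/5)·(q_2−5)/(q_1−3). Tangency with p_1/p_2 gives q_2−5 = 5·(p_1/p_2)·(q_1−3).
Substituting into the budget: q_1* = 3 + 1/6·(I − 3·p_1 − 5·p_2)/p_1, and q_2* = 5 + 5/6·(…)/p_2.
Discretionary income = 155 − 3·17.98 − 5·12 = 41.06; q_1* = 3 + 1/6·41.06/17.98 = 3.3806; q_2* = 5 + 5/6·41.06/12 = 7.8514.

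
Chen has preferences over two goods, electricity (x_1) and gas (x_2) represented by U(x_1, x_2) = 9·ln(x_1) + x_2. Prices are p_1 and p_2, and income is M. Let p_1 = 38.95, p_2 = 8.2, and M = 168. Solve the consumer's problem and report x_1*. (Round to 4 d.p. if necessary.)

x_1* = 1.8947

MU_x_1 = 9/x_1, MU_x_2 = 1. Tangency: 9/x_1 = p_1/p_2.
So x_1*(p_1,p_2) = 9·p_2/p_1, independent of income; and x_2* = (M − 9·p_2)/p_2.
At the given prices: x_1* = 9·8.2/38.95 = 1.8947.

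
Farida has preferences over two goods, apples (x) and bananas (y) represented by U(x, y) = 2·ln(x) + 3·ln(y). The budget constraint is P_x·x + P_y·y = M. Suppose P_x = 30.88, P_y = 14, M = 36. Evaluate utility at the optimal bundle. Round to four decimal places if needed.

V = -0.2249

Demand: x*(P_x,P_y,M) = 0.4·M/P_x and y* = 0.6·M/P_y.
At P_x=30.88, P_y=14, M=36: x* = 0.4·36/30.88 = 0.4663, y* = 1.5429.
Utility at the optimum: U(0.4663, 1.5429) = -0.2249.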